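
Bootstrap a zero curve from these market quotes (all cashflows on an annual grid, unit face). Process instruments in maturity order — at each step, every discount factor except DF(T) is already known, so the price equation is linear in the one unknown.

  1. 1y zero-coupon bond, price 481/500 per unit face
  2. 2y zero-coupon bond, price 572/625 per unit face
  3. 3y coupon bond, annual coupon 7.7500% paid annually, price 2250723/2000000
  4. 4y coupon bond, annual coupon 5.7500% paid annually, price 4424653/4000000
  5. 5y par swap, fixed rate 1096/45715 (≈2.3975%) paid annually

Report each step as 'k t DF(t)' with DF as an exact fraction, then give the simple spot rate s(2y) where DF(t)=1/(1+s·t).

step 1 [1y] zero: DF = P = 481/500 ≈ 0.962000
step 2 [2y] zero: DF = P = 572/625 ≈ 0.915200
step 3 [3y] bond c/1=31/400: DF=(2250723/2000000 − 31/400·(0.962000+0.915200))/(1+31/400) = 4547/5000 ≈ 0.909400
step 4 [4y] bond c/1=23/400: DF=(4424653/4000000 − 23/400·(0.962000+0.915200+0.909400))/(1+23/400) = 1789/2000 ≈ 0.894500
step 5 [5y] swap r/1=1096/45715: DF=(1 − 1096/45715·(0.962000+0.915200+0.909400+0.894500))/(1+1096/45715) = 1113/1250 ≈ 0.890400

1 1 481/500
2 2 572/625
3 3 4547/5000
4 4 1789/2000
5 5 1113/1250
s(2y) = (1/(572/625) − 1)/(2) = 53/1144 ≈ 4.6329%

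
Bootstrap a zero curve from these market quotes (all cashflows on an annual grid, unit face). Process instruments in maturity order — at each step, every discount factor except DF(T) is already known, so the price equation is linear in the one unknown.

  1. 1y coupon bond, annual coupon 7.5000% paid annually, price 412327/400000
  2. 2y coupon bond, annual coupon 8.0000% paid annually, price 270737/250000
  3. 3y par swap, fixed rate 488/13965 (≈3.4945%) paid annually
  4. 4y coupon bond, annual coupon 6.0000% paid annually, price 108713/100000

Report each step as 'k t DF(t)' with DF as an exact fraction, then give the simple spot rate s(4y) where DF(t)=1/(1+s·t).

1 1 9589/10000
2 2 9317/10000
3 3 564/625
4 4 347/400
s(4y) = (1/(347/400) − 1)/(4) = 53/1388 ≈ 3.8184%

step 1 [1y] bond c/1=3/40: DF=(412327/400000 − 3/40·(0))/(1+3/40) = 9589/10000 ≈ 0.958900
step 2 [2y] bond c/1=2/25: DF=(270737/250000 − 2/25·(0.958900))/(1+2/25) = 9317/10000 ≈ 0.931700
step 3 [3y] swap r/1=488/13965: DF=(1 − 488/13965·(0.958900+0.931700))/(1+488/13965) = 564/625 ≈ 0.902400
step 4 [4y] bond c/1=3/50: DF=(108713/100000 − 3/50·(0.958900+0.931700+0.902400))/(1+3/50) = 347/400 ≈ 0.867500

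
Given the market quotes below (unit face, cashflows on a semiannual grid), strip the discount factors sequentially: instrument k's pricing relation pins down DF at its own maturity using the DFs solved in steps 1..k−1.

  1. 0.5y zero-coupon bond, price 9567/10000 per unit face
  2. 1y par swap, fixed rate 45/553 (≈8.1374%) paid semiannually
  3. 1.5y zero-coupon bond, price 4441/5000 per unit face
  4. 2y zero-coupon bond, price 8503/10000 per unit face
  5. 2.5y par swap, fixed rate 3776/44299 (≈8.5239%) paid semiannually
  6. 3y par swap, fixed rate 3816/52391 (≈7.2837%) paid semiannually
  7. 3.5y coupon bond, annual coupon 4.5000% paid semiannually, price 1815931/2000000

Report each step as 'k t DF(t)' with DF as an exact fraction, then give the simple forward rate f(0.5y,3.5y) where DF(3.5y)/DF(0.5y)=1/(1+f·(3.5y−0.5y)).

1 1/2 9567/10000
2 1 1847/2000
3 3/2 4441/5000
4 2 8503/10000
5 5/2 507/625
6 3 2023/2500
7 7/2 7727/10000
f(0.5y,3.5y) = ((9567/10000)/(7727/10000) − 1)/(3) = 1840/23181 ≈ 7.9375%

step 1 [0.5y] zero: DF = P = 9567/10000 ≈ 0.956700
step 2 [1y] swap r/2=45/1106: DF=(1 − 45/1106·(0.956700))/(1+45/1106) = 1847/2000 ≈ 0.923500
step 3 [1.5y] zero: DF = P = 4441/5000 ≈ 0.888200
step 4 [2y] zero: DF = P = 8503/10000 ≈ 0.850300
step 5 [2.5y] swap r/2=1888/44299: DF=(1 − 1888/44299·(0.956700+0.923500+0.888200+0.850300))/(1+1888/44299) = 507/625 ≈ 0.811200
step 6 [3y] swap r/2=1908/52391: DF=(1 − 1908/52391·(0.956700+0.923500+0.888200+0.850300+0.811200))/(1+1908/52391) = 2023/2500 ≈ 0.809200
step 7 [3.5y] bond c/2=9/400: DF=(1815931/2000000 − 9/400·(0.956700+0.923500+0.888200+0.850300+0.811200+0.809200))/(1+9/400) = 7727/10000 ≈ 0.772700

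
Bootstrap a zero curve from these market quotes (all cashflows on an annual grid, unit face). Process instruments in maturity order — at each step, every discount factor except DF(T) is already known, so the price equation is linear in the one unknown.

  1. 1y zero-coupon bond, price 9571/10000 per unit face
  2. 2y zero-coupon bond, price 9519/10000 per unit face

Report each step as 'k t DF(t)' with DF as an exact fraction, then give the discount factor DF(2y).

step 1 [1y] zero: DF = P = 9571/10000 ≈ 0.957100
step 2 [2y] zero: DF = P = 9519/10000 ≈ 0.951900

1 1 9571/10000
2 2 9519/10000
DF(2y) = 9519/10000 ≈ 0.951900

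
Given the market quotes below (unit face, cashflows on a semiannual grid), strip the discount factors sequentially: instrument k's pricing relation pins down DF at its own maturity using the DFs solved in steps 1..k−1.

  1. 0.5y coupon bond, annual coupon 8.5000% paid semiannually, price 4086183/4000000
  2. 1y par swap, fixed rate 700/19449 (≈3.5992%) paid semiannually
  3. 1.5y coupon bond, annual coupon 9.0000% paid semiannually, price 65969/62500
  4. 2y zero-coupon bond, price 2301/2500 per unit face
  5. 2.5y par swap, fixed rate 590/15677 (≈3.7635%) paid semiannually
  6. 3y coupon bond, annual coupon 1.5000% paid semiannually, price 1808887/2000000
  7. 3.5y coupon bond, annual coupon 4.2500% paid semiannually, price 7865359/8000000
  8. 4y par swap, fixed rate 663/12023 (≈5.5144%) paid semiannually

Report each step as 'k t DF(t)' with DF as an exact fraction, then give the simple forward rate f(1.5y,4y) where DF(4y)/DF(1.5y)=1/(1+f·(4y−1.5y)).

step 1 [0.5y] bond c/2=17/400: DF=(4086183/4000000 − 17/400·(0))/(1+17/400) = 9799/10000 ≈ 0.979900
step 2 [1y] swap r/2=350/19449: DF=(1 − 350/19449·(0.979900))/(1+350/19449) = 193/200 ≈ 0.965000
step 3 [1.5y] bond c/2=9/200: DF=(65969/62500 − 9/200·(0.979900+0.965000))/(1+9/200) = 9263/10000 ≈ 0.926300
step 4 [2y] zero: DF = P = 2301/2500 ≈ 0.920400
step 5 [2.5y] swap r/2=295/15677: DF=(1 − 295/15677·(0.979900+0.965000+0.926300+0.920400))/(1+295/15677) = 1823/2000 ≈ 0.911500
step 6 [3y] bond c/2=3/400: DF=(1808887/2000000 − 3/400·(0.979900+0.965000+0.926300+0.920400+0.911500))/(1+3/400) = 8627/10000 ≈ 0.862700
step 7 [3.5y] bond c/2=17/800: DF=(7865359/8000000 − 17/800·(0.979900+0.965000+0.926300+0.920400+0.911500+0.862700))/(1+17/800) = 8469/10000 ≈ 0.846900
step 8 [4y] swap r/2=663/24046: DF=(1 − 663/24046·(0.979900+0.965000+0.926300+0.920400+0.911500+0.862700+0.846900))/(1+663/24046) = 8011/10000 ≈ 0.801100

1 1/2 9799/10000
2 1 193/200
3 3/2 9263/10000
4 2 2301/2500
5 5/2 1823/2000
6 3 8627/10000
7 7/2 8469/10000
8 4 8011/10000
f(1.5y,4y) = ((9263/10000)/(8011/10000) − 1)/(5/2) = 2504/40055 ≈ 6.2514%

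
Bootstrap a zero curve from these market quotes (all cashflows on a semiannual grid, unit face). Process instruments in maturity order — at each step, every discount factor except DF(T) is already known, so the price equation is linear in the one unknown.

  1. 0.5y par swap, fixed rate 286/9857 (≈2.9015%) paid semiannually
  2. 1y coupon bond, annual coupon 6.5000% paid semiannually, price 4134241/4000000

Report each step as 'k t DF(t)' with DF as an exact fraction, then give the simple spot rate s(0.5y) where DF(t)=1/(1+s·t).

1 1/2 9857/10000
2 1 97/100
s(0.5y) = (1/(9857/10000) − 1)/(1/2) = 286/9857 ≈ 2.9015%

step 1 [0.5y] swap r/2=143/9857: DF=(1 − 143/9857·(0))/(1+143/9857) = 9857/10000 ≈ 0.985700
step 2 [1y] bond c/2=13/400: DF=(4134241/4000000 − 13/400·(0.985700))/(1+13/400) = 97/100 ≈ 0.970000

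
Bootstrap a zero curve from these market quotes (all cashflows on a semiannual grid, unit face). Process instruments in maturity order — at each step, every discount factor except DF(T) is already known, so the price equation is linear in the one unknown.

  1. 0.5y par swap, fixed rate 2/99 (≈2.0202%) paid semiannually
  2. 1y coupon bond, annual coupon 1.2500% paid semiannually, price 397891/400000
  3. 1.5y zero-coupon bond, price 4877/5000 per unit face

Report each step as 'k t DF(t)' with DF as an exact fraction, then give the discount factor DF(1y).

1 1/2 99/100
2 1 614/625
3 3/2 4877/5000
DF(1y) = 614/625 ≈ 0.982400

step 1 [0.5y] swap r/2=1/99: DF=(1 − 1/99·(0))/(1+1/99) = 99/100 ≈ 0.990000
step 2 [1y] bond c/2=1/160: DF=(397891/400000 − 1/160·(0.990000))/(1+1/160) = 614/625 ≈ 0.982400
step 3 [1.5y] zero: DF = P = 4877/5000 ≈ 0.975400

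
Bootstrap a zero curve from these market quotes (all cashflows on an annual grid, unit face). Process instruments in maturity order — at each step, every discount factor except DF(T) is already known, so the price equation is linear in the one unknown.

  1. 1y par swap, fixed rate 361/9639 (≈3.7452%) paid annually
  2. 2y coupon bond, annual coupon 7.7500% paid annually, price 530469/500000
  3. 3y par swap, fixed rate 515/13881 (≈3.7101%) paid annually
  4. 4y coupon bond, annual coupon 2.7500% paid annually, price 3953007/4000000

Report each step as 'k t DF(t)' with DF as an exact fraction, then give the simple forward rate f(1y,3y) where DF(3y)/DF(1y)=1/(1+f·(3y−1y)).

step 1 [1y] swap r/1=361/9639: DF=(1 − 361/9639·(0))/(1+361/9639) = 9639/10000 ≈ 0.963900
step 2 [2y] bond c/1=31/400: DF=(530469/500000 − 31/400·(0.963900))/(1+31/400) = 9153/10000 ≈ 0.915300
step 3 [3y] swap r/1=515/13881: DF=(1 − 515/13881·(0.963900+0.915300))/(1+515/13881) = 897/1000 ≈ 0.897000
step 4 [4y] bond c/1=11/400: DF=(3953007/4000000 − 11/400·(0.963900+0.915300+0.897000))/(1+11/400) = 71/80 ≈ 0.887500

1 1 9639/10000
2 2 9153/10000
3 3 897/1000
4 4 71/80
f(1y,3y) = ((9639/10000)/(897/1000) − 1)/(2) = 223/5980 ≈ 3.7291%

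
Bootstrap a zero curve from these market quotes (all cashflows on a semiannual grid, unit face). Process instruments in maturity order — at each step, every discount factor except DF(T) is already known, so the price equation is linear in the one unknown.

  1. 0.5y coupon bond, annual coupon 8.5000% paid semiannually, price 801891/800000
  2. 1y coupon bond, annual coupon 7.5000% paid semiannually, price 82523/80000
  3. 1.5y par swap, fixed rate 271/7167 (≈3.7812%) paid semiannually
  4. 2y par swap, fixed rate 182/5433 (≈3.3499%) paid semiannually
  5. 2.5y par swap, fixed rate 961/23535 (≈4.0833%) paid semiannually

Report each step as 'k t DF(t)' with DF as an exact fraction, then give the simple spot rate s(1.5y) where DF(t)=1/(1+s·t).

1 1/2 1923/2000
2 1 1919/2000
3 3/2 4729/5000
4 2 9363/10000
5 5/2 9039/10000
s(1.5y) = (1/(4729/5000) − 1)/(3/2) = 542/14187 ≈ 3.8204%

step 1 [0.5y] bond c/2=17/400: DF=(801891/800000 − 17/400·(0))/(1+17/400) = 1923/2000 ≈ 0.961500
step 2 [1y] bond c/2=3/80: DF=(82523/80000 − 3/80·(0.961500))/(1+3/80) = 1919/2000 ≈ 0.959500
step 3 [1.5y] swap r/2=271/14334: DF=(1 − 271/14334·(0.961500+0.959500))/(1+271/14334) = 4729/5000 ≈ 0.945800
step 4 [2y] swap r/2=91/5433: DF=(1 − 91/5433·(0.961500+0.959500+0.945800))/(1+91/5433) = 9363/10000 ≈ 0.936300
step 5 [2.5y] swap r/2=961/47070: DF=(1 − 961/47070·(0.961500+0.959500+0.945800+0.936300))/(1+961/47070) = 9039/10000 ≈ 0.903900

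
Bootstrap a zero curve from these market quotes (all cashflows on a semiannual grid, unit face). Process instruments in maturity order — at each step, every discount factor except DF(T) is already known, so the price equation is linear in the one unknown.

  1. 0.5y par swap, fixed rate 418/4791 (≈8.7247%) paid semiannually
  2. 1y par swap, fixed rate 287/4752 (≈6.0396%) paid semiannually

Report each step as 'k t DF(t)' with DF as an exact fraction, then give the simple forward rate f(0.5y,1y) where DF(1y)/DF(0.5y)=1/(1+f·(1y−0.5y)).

step 1 [0.5y] swap r/2=209/4791: DF=(1 − 209/4791·(0))/(1+209/4791) = 4791/5000 ≈ 0.958200
step 2 [1y] swap r/2=287/9504: DF=(1 − 287/9504·(0.958200))/(1+287/9504) = 4713/5000 ≈ 0.942600

1 1/2 4791/5000
2 1 4713/5000
f(0.5y,1y) = ((4791/5000)/(4713/5000) − 1)/(1/2) = 52/1571 ≈ 3.3100%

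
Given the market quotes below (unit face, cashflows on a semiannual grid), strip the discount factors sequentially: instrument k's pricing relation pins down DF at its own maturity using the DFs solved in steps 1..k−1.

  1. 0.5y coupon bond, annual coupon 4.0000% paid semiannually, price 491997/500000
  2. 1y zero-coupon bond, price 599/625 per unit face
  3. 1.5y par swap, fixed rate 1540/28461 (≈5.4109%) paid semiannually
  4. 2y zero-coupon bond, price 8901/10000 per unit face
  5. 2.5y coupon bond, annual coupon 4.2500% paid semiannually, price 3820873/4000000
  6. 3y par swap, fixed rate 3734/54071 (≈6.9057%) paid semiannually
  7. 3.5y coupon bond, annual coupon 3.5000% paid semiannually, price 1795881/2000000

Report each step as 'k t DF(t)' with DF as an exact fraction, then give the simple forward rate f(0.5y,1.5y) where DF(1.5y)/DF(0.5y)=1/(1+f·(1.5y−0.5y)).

1 1/2 9647/10000
2 1 599/625
3 3/2 923/1000
4 2 8901/10000
5 5/2 536/625
6 3 8133/10000
7 7/2 1579/2000
f(0.5y,1.5y) = ((9647/10000)/(923/1000) − 1)/(1) = 417/9230 ≈ 4.5179%

step 1 [0.5y] bond c/2=1/50: DF=(491997/500000 − 1/50·(0))/(1+1/50) = 9647/10000 ≈ 0.964700
step 2 [1y] zero: DF = P = 599/625 ≈ 0.958400
step 3 [1.5y] swap r/2=770/28461: DF=(1 − 770/28461·(0.964700+0.958400))/(1+770/28461) = 923/1000 ≈ 0.923000
step 4 [2y] zero: DF = P = 8901/10000 ≈ 0.890100
step 5 [2.5y] bond c/2=17/800: DF=(3820873/4000000 − 17/800·(0.964700+0.958400+0.923000+0.890100))/(1+17/800) = 536/625 ≈ 0.857600
step 6 [3y] swap r/2=1867/54071: DF=(1 − 1867/54071·(0.964700+0.958400+0.923000+0.890100+0.857600))/(1+1867/54071) = 8133/10000 ≈ 0.813300
step 7 [3.5y] bond c/2=7/400: DF=(1795881/2000000 − 7/400·(0.964700+0.958400+0.923000+0.890100+0.857600+0.813300))/(1+7/400) = 1579/2000 ≈ 0.789500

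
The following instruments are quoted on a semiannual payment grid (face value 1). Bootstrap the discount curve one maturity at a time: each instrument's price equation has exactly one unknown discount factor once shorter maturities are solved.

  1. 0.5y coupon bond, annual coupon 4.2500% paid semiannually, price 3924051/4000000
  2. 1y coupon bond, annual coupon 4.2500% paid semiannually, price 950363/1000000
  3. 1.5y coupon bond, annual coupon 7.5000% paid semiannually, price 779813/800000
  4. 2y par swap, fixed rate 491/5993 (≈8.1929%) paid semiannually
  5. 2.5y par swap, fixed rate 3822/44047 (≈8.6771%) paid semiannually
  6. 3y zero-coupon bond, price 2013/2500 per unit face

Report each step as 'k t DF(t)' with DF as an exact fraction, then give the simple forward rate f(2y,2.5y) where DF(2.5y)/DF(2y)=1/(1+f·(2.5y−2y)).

1 1/2 4803/5000
2 1 4553/5000
3 3/2 8719/10000
4 2 8527/10000
5 5/2 8089/10000
6 3 2013/2500
f(2y,2.5y) = ((8527/10000)/(8089/10000) − 1)/(1/2) = 876/8089 ≈ 10.8295%

step 1 [0.5y] bond c/2=17/800: DF=(3924051/4000000 − 17/800·(0))/(1+17/800) = 4803/5000 ≈ 0.960600
step 2 [1y] bond c/2=17/800: DF=(950363/1000000 − 17/800·(0.960600))/(1+17/800) = 4553/5000 ≈ 0.910600
step 3 [1.5y] bond c/2=3/80: DF=(779813/800000 − 3/80·(0.960600+0.910600))/(1+3/80) = 8719/10000 ≈ 0.871900
step 4 [2y] swap r/2=491/11986: DF=(1 − 491/11986·(0.960600+0.910600+0.871900))/(1+491/11986) = 8527/10000 ≈ 0.852700
step 5 [2.5y] swap r/2=1911/44047: DF=(1 − 1911/44047·(0.960600+0.910600+0.871900+0.852700))/(1+1911/44047) = 8089/10000 ≈ 0.808900
step 6 [3y] zero: DF = P = 2013/2500 ≈ 0.805200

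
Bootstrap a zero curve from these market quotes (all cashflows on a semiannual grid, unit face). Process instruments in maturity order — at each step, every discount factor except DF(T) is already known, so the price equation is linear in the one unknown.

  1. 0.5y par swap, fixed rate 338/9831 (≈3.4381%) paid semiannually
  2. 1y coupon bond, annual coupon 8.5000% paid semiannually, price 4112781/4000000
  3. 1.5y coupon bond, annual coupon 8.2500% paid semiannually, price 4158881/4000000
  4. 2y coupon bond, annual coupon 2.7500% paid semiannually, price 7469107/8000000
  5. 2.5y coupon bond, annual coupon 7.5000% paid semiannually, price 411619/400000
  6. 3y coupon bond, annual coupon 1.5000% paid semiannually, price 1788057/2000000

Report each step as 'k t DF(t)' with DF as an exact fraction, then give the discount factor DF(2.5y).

1 1/2 9831/10000
2 1 4731/5000
3 3/2 9221/10000
4 2 8823/10000
5 5/2 8569/10000
6 3 2133/2500
DF(2.5y) = 8569/10000 ≈ 0.856900

step 1 [0.5y] swap r/2=169/9831: DF=(1 − 169/9831·(0))/(1+169/9831) = 9831/10000 ≈ 0.983100
step 2 [1y] bond c/2=17/400: DF=(4112781/4000000 − 17/400·(0.983100))/(1+17/400) = 4731/5000 ≈ 0.946200
step 3 [1.5y] bond c/2=33/800: DF=(4158881/4000000 − 33/800·(0.983100+0.946200))/(1+33/800) = 9221/10000 ≈ 0.922100
step 4 [2y] bond c/2=11/800: DF=(7469107/8000000 − 11/800·(0.983100+0.946200+0.922100))/(1+11/800) = 8823/10000 ≈ 0.882300
step 5 [2.5y] bond c/2=3/80: DF=(411619/400000 − 3/80·(0.983100+0.946200+0.922100+0.882300))/(1+3/80) = 8569/10000 ≈ 0.856900
step 6 [3y] bond c/2=3/400: DF=(1788057/2000000 − 3/400·(0.983100+0.946200+0.922100+0.882300+0.856900))/(1+3/400) = 2133/2500 ≈ 0.853200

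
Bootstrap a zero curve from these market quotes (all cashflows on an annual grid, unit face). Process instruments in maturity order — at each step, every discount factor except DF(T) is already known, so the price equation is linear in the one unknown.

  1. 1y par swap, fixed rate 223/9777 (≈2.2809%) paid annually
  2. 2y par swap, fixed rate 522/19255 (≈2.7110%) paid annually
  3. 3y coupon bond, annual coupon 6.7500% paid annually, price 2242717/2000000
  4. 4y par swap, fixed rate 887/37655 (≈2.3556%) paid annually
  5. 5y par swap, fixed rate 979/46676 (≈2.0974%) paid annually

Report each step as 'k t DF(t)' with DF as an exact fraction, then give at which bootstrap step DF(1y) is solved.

step 1 [1y] swap r/1=223/9777: DF=(1 − 223/9777·(0))/(1+223/9777) = 9777/10000 ≈ 0.977700
step 2 [2y] swap r/1=522/19255: DF=(1 − 522/19255·(0.977700))/(1+522/19255) = 4739/5000 ≈ 0.947800
step 3 [3y] bond c/1=27/400: DF=(2242717/2000000 − 27/400·(0.977700+0.947800))/(1+27/400) = 9287/10000 ≈ 0.928700
step 4 [4y] swap r/1=887/37655: DF=(1 − 887/37655·(0.977700+0.947800+0.928700))/(1+887/37655) = 9113/10000 ≈ 0.911300
step 5 [5y] swap r/1=979/46676: DF=(1 − 979/46676·(0.977700+0.947800+0.928700+0.911300))/(1+979/46676) = 9021/10000 ≈ 0.902100

1 1 9777/10000
2 2 4739/5000
3 3 9287/10000
4 4 9113/10000
5 5 9021/10000
DF(1y) is solved at step 1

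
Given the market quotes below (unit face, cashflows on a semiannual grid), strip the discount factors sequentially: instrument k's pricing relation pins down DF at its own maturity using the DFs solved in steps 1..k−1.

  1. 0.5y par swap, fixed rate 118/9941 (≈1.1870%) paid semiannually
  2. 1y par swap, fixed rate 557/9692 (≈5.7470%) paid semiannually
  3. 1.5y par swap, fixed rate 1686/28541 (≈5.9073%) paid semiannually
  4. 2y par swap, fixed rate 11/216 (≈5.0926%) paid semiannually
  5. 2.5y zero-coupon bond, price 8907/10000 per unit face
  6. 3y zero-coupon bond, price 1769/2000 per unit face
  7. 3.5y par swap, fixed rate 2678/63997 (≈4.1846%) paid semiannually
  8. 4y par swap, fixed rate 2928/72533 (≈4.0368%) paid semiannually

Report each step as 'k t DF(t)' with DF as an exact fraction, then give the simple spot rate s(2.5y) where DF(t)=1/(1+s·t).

step 1 [0.5y] swap r/2=59/9941: DF=(1 − 59/9941·(0))/(1+59/9941) = 9941/10000 ≈ 0.994100
step 2 [1y] swap r/2=557/19384: DF=(1 − 557/19384·(0.994100))/(1+557/19384) = 9443/10000 ≈ 0.944300
step 3 [1.5y] swap r/2=843/28541: DF=(1 − 843/28541·(0.994100+0.944300))/(1+843/28541) = 9157/10000 ≈ 0.915700
step 4 [2y] swap r/2=11/432: DF=(1 − 11/432·(0.994100+0.944300+0.915700))/(1+11/432) = 9043/10000 ≈ 0.904300
step 5 [2.5y] zero: DF = P = 8907/10000 ≈ 0.890700
step 6 [3y] zero: DF = P = 1769/2000 ≈ 0.884500
step 7 [3.5y] swap r/2=1339/63997: DF=(1 − 1339/63997·(0.994100+0.944300+0.915700+0.904300+0.890700+0.884500))/(1+1339/63997) = 8661/10000 ≈ 0.866100
step 8 [4y] swap r/2=1464/72533: DF=(1 − 1464/72533·(0.994100+0.944300+0.915700+0.904300+0.890700+0.884500+0.866100))/(1+1464/72533) = 1067/1250 ≈ 0.853600

1 1/2 9941/10000
2 1 9443/10000
3 3/2 9157/10000
4 2 9043/10000
5 5/2 8907/10000
6 3 1769/2000
7 7/2 8661/10000
8 4 1067/1250
s(2.5y) = (1/(8907/10000) − 1)/(5/2) = 2186/44535 ≈ 4.9085%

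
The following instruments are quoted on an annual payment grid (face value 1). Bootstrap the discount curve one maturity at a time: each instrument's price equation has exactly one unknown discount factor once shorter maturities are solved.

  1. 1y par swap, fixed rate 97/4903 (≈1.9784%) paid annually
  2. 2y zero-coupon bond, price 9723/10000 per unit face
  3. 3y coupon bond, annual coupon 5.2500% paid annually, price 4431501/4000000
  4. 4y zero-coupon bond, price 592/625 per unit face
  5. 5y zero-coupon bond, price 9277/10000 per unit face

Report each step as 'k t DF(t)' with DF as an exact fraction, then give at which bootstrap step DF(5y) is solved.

step 1 [1y] swap r/1=97/4903: DF=(1 − 97/4903·(0))/(1+97/4903) = 4903/5000 ≈ 0.980600
step 2 [2y] zero: DF = P = 9723/10000 ≈ 0.972300
step 3 [3y] bond c/1=21/400: DF=(4431501/4000000 − 21/400·(0.980600+0.972300))/(1+21/400) = 597/625 ≈ 0.955200
step 4 [4y] zero: DF = P = 592/625 ≈ 0.947200
step 5 [5y] zero: DF = P = 9277/10000 ≈ 0.927700

1 1 4903/5000
2 2 9723/10000
3 3 597/625
4 4 592/625
5 5 9277/10000
DF(5y) is solved at step 5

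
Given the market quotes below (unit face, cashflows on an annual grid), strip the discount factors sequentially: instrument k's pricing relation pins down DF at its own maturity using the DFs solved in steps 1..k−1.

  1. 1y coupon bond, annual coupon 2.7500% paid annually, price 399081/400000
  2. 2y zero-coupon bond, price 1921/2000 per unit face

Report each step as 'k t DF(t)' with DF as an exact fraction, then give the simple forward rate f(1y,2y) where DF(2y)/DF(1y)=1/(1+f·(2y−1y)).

1 1 971/1000
2 2 1921/2000
f(1y,2y) = ((971/1000)/(1921/2000) − 1)/(1) = 21/1921 ≈ 1.0932%

step 1 [1y] bond c/1=11/400: DF=(399081/400000 − 11/400·(0))/(1+11/400) = 971/1000 ≈ 0.971000
step 2 [2y] zero: DF = P = 1921/2000 ≈ 0.960500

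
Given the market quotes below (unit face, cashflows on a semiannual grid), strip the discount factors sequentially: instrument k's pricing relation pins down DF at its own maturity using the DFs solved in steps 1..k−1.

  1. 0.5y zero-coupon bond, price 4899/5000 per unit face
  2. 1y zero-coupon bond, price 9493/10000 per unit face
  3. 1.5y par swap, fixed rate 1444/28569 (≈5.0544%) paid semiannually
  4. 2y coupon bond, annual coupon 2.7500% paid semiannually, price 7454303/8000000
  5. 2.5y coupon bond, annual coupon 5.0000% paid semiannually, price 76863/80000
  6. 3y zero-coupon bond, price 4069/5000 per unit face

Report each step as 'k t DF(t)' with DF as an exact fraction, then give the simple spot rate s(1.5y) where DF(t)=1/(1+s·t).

1 1/2 4899/5000
2 1 9493/10000
3 3/2 4639/5000
4 2 2201/2500
5 5/2 4231/5000
6 3 4069/5000
s(1.5y) = (1/(4639/5000) − 1)/(3/2) = 722/13917 ≈ 5.1879%

step 1 [0.5y] zero: DF = P = 4899/5000 ≈ 0.979800
step 2 [1y] zero: DF = P = 9493/10000 ≈ 0.949300
step 3 [1.5y] swap r/2=722/28569: DF=(1 − 722/28569·(0.979800+0.949300))/(1+722/28569) = 4639/5000 ≈ 0.927800
step 4 [2y] bond c/2=11/800: DF=(7454303/8000000 − 11/800·(0.979800+0.949300+0.927800))/(1+11/800) = 2201/2500 ≈ 0.880400
step 5 [2.5y] bond c/2=1/40: DF=(76863/80000 − 1/40·(0.979800+0.949300+0.927800+0.880400))/(1+1/40) = 4231/5000 ≈ 0.846200
step 6 [3y] zero: DF = P = 4069/5000 ≈ 0.813800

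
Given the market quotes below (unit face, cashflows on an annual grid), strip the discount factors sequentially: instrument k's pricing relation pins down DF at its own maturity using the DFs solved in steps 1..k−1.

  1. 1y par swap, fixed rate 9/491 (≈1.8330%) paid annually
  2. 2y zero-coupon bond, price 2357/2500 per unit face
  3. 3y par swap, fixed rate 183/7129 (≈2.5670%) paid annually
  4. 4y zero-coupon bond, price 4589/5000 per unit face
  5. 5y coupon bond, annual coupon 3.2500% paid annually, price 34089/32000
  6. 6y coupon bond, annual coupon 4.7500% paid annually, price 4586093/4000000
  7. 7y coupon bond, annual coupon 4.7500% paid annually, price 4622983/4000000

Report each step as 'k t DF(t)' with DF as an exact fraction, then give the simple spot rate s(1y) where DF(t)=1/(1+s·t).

step 1 [1y] swap r/1=9/491: DF=(1 − 9/491·(0))/(1+9/491) = 491/500 ≈ 0.982000
step 2 [2y] zero: DF = P = 2357/2500 ≈ 0.942800
step 3 [3y] swap r/1=183/7129: DF=(1 − 183/7129·(0.982000+0.942800))/(1+183/7129) = 2317/2500 ≈ 0.926800
step 4 [4y] zero: DF = P = 4589/5000 ≈ 0.917800
step 5 [5y] bond c/1=13/400: DF=(34089/32000 − 13/400·(0.982000+0.942800+0.926800+0.917800))/(1+13/400) = 9131/10000 ≈ 0.913100
step 6 [6y] bond c/1=19/400: DF=(4586093/4000000 − 19/400·(0.982000+0.942800+0.926800+0.917800+0.913100))/(1+19/400) = 4411/5000 ≈ 0.882200
step 7 [7y] bond c/1=19/400: DF=(4622983/4000000 − 19/400·(0.982000+0.942800+0.926800+0.917800+0.913100+0.882200))/(1+19/400) = 851/1000 ≈ 0.851000

1 1 491/500
2 2 2357/2500
3 3 2317/2500
4 4 4589/5000
5 5 9131/10000
6 6 4411/5000
7 7 851/1000
s(1y) = (1/(491/500) − 1)/(1) = 9/491 ≈ 1.8330%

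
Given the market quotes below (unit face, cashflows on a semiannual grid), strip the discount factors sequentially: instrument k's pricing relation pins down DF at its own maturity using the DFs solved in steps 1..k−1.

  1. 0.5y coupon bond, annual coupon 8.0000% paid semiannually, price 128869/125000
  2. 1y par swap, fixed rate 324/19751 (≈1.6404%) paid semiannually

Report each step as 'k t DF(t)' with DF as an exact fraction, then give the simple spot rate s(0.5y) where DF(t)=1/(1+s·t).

1 1/2 9913/10000
2 1 4919/5000
s(0.5y) = (1/(9913/10000) − 1)/(1/2) = 174/9913 ≈ 1.7553%

step 1 [0.5y] bond c/2=1/25: DF=(128869/125000 − 1/25·(0))/(1+1/25) = 9913/10000 ≈ 0.991300
step 2 [1y] swap r/2=162/19751: DF=(1 − 162/19751·(0.991300))/(1+162/19751) = 4919/5000 ≈ 0.983800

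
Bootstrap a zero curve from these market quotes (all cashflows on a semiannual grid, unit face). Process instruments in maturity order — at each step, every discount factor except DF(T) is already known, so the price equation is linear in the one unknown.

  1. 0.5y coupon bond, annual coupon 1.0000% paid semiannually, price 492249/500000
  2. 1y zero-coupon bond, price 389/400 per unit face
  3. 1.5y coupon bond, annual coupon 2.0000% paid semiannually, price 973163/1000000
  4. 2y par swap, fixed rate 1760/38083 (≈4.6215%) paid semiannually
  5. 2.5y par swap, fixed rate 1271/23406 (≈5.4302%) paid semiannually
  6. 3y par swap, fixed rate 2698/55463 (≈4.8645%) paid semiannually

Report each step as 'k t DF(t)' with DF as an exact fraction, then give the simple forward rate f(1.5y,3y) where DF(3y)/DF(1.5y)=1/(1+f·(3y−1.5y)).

step 1 [0.5y] bond c/2=1/200: DF=(492249/500000 − 1/200·(0))/(1+1/200) = 2449/2500 ≈ 0.979600
step 2 [1y] zero: DF = P = 389/400 ≈ 0.972500
step 3 [1.5y] bond c/2=1/100: DF=(973163/1000000 − 1/100·(0.979600+0.972500))/(1+1/100) = 4721/5000 ≈ 0.944200
step 4 [2y] swap r/2=880/38083: DF=(1 − 880/38083·(0.979600+0.972500+0.944200))/(1+880/38083) = 114/125 ≈ 0.912000
step 5 [2.5y] swap r/2=1271/46812: DF=(1 − 1271/46812·(0.979600+0.972500+0.944200+0.912000))/(1+1271/46812) = 8729/10000 ≈ 0.872900
step 6 [3y] swap r/2=1349/55463: DF=(1 − 1349/55463·(0.979600+0.972500+0.944200+0.912000+0.872900))/(1+1349/55463) = 8651/10000 ≈ 0.865100

1 1/2 2449/2500
2 1 389/400
3 3/2 4721/5000
4 2 114/125
5 5/2 8729/10000
6 3 8651/10000
f(1.5y,3y) = ((4721/5000)/(8651/10000) − 1)/(3/2) = 1582/25953 ≈ 6.0956%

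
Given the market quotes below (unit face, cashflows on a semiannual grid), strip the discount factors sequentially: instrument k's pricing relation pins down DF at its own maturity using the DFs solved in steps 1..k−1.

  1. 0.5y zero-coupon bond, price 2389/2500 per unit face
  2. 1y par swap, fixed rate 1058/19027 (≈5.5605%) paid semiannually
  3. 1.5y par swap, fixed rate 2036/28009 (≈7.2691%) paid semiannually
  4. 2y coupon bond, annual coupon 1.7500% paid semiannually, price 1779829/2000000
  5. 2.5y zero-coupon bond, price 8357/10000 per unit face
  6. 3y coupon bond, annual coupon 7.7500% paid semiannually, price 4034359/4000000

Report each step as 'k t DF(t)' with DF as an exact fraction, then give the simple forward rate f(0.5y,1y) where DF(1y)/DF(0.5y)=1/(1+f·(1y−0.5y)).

1 1/2 2389/2500
2 1 9471/10000
3 3/2 4491/5000
4 2 8579/10000
5 5/2 8357/10000
6 3 8033/10000
f(0.5y,1y) = ((2389/2500)/(9471/10000) − 1)/(1/2) = 170/9471 ≈ 1.7950%

step 1 [0.5y] zero: DF = P = 2389/2500 ≈ 0.955600
step 2 [1y] swap r/2=529/19027: DF=(1 − 529/19027·(0.955600))/(1+529/19027) = 9471/10000 ≈ 0.947100
step 3 [1.5y] swap r/2=1018/28009: DF=(1 − 1018/28009·(0.955600+0.947100))/(1+1018/28009) = 4491/5000 ≈ 0.898200
step 4 [2y] bond c/2=7/800: DF=(1779829/2000000 − 7/800·(0.955600+0.947100+0.898200))/(1+7/800) = 8579/10000 ≈ 0.857900
step 5 [2.5y] zero: DF = P = 8357/10000 ≈ 0.835700
step 6 [3y] bond c/2=31/800: DF=(4034359/4000000 − 31/800·(0.955600+0.947100+0.898200+0.857900+0.835700))/(1+31/800) = 8033/10000 ≈ 0.803300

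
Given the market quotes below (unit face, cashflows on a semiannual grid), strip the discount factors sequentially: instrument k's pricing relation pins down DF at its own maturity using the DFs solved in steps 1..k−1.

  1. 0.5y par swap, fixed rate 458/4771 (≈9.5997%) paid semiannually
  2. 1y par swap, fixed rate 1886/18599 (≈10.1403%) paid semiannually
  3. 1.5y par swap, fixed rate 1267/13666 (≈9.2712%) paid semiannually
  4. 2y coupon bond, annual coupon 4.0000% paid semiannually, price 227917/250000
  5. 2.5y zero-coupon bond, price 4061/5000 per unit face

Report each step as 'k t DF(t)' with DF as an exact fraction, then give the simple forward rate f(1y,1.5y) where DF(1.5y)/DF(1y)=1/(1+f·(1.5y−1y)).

step 1 [0.5y] swap r/2=229/4771: DF=(1 − 229/4771·(0))/(1+229/4771) = 4771/5000 ≈ 0.954200
step 2 [1y] swap r/2=943/18599: DF=(1 − 943/18599·(0.954200))/(1+943/18599) = 9057/10000 ≈ 0.905700
step 3 [1.5y] swap r/2=1267/27332: DF=(1 − 1267/27332·(0.954200+0.905700))/(1+1267/27332) = 8733/10000 ≈ 0.873300
step 4 [2y] bond c/2=1/50: DF=(227917/250000 − 1/50·(0.954200+0.905700+0.873300))/(1+1/50) = 4201/5000 ≈ 0.840200
step 5 [2.5y] zero: DF = P = 4061/5000 ≈ 0.812200

1 1/2 4771/5000
2 1 9057/10000
3 3/2 8733/10000
4 2 4201/5000
5 5/2 4061/5000
f(1y,1.5y) = ((9057/10000)/(8733/10000) − 1)/(1/2) = 216/2911 ≈ 7.4201%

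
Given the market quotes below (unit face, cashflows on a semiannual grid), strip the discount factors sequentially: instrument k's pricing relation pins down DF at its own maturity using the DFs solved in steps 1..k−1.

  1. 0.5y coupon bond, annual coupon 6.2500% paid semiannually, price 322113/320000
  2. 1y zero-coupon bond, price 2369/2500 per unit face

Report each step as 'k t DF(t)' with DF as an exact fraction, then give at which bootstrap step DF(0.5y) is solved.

1 1/2 9761/10000
2 1 2369/2500
DF(0.5y) is solved at step 1

step 1 [0.5y] bond c/2=1/32: DF=(322113/320000 − 1/32·(0))/(1+1/32) = 9761/10000 ≈ 0.976100
step 2 [1y] zero: DF = P = 2369/2500 ≈ 0.947600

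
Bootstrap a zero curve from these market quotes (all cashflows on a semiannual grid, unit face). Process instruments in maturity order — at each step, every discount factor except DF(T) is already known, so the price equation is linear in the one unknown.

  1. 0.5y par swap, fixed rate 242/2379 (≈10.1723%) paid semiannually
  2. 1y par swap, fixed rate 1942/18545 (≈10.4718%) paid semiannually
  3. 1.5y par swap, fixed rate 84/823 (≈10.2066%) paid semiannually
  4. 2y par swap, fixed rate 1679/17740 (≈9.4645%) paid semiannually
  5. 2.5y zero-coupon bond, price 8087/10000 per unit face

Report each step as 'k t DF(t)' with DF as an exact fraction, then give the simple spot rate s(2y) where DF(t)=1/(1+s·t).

step 1 [0.5y] swap r/2=121/2379: DF=(1 − 121/2379·(0))/(1+121/2379) = 2379/2500 ≈ 0.951600
step 2 [1y] swap r/2=971/18545: DF=(1 − 971/18545·(0.951600))/(1+971/18545) = 9029/10000 ≈ 0.902900
step 3 [1.5y] swap r/2=42/823: DF=(1 − 42/823·(0.951600+0.902900))/(1+42/823) = 4307/5000 ≈ 0.861400
step 4 [2y] swap r/2=1679/35480: DF=(1 − 1679/35480·(0.951600+0.902900+0.861400))/(1+1679/35480) = 8321/10000 ≈ 0.832100
step 5 [2.5y] zero: DF = P = 8087/10000 ≈ 0.808700

1 1/2 2379/2500
2 1 9029/10000
3 3/2 4307/5000
4 2 8321/10000
5 5/2 8087/10000
s(2y) = (1/(8321/10000) − 1)/(2) = 1679/16642 ≈ 10.0889%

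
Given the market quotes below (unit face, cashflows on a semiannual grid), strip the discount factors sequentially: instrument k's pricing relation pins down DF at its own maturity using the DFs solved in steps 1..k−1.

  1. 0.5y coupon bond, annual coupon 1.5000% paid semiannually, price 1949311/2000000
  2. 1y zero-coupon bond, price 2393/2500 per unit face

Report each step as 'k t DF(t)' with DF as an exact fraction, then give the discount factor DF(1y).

step 1 [0.5y] bond c/2=3/400: DF=(1949311/2000000 − 3/400·(0))/(1+3/400) = 4837/5000 ≈ 0.967400
step 2 [1y] zero: DF = P = 2393/2500 ≈ 0.957200

1 1/2 4837/5000
2 1 2393/2500
DF(1y) = 2393/2500 ≈ 0.957200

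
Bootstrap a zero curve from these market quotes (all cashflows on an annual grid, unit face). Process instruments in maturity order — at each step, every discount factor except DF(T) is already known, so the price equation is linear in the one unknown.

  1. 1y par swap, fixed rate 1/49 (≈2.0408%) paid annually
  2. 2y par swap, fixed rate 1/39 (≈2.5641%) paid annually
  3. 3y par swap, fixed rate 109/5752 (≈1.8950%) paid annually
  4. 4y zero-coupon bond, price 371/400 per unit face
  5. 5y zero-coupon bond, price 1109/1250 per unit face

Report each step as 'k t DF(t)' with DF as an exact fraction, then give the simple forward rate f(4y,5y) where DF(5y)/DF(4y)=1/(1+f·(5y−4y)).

1 1 49/50
2 2 1901/2000
3 3 1891/2000
4 4 371/400
5 5 1109/1250
f(4y,5y) = ((371/400)/(1109/1250) − 1)/(1) = 403/8872 ≈ 4.5424%

step 1 [1y] swap r/1=1/49: DF=(1 − 1/49·(0))/(1+1/49) = 49/50 ≈ 0.980000
step 2 [2y] swap r/1=1/39: DF=(1 − 1/39·(0.980000))/(1+1/39) = 1901/2000 ≈ 0.950500
step 3 [3y] swap r/1=109/5752: DF=(1 − 109/5752·(0.980000+0.950500))/(1+109/5752) = 1891/2000 ≈ 0.945500
step 4 [4y] zero: DF = P = 371/400 ≈ 0.927500
step 5 [5y] zero: DF = P = 1109/1250 ≈ 0.887200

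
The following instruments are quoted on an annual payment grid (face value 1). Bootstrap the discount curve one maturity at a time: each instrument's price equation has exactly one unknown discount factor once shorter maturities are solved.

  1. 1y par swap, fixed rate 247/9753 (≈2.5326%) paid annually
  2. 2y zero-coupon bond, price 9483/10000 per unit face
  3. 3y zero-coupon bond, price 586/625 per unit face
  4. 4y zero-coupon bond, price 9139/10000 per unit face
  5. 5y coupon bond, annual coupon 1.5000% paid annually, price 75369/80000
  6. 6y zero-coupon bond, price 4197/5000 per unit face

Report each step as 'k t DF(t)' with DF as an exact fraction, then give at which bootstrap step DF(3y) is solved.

1 1 9753/10000
2 2 9483/10000
3 3 586/625
4 4 9139/10000
5 5 2181/2500
6 6 4197/5000
DF(3y) is solved at step 3

step 1 [1y] swap r/1=247/9753: DF=(1 − 247/9753·(0))/(1+247/9753) = 9753/10000 ≈ 0.975300
step 2 [2y] zero: DF = P = 9483/10000 ≈ 0.948300
step 3 [3y] zero: DF = P = 586/625 ≈ 0.937600
step 4 [4y] zero: DF = P = 9139/10000 ≈ 0.913900
step 5 [5y] bond c/1=3/200: DF=(75369/80000 − 3/200·(0.975300+0.948300+0.937600+0.913900))/(1+3/200) = 2181/2500 ≈ 0.872400
step 6 [6y] zero: DF = P = 4197/5000 ≈ 0.839400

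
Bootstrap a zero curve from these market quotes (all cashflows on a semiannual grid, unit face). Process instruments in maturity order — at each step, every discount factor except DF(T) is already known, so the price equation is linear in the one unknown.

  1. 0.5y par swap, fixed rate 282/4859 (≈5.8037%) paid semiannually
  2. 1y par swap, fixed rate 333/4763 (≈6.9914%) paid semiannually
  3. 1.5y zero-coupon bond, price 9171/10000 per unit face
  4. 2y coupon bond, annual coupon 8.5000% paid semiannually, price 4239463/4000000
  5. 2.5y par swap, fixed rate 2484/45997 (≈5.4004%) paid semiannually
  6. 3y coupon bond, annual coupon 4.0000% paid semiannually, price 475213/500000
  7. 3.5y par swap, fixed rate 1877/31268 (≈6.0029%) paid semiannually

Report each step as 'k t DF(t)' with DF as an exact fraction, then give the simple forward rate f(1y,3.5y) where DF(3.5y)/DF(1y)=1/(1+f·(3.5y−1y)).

step 1 [0.5y] swap r/2=141/4859: DF=(1 − 141/4859·(0))/(1+141/4859) = 4859/5000 ≈ 0.971800
step 2 [1y] swap r/2=333/9526: DF=(1 − 333/9526·(0.971800))/(1+333/9526) = 4667/5000 ≈ 0.933400
step 3 [1.5y] zero: DF = P = 9171/10000 ≈ 0.917100
step 4 [2y] bond c/2=17/400: DF=(4239463/4000000 − 17/400·(0.971800+0.933400+0.917100))/(1+17/400) = 1127/1250 ≈ 0.901600
step 5 [2.5y] swap r/2=1242/45997: DF=(1 − 1242/45997·(0.971800+0.933400+0.917100+0.901600))/(1+1242/45997) = 4379/5000 ≈ 0.875800
step 6 [3y] bond c/2=1/50: DF=(475213/500000 − 1/50·(0.971800+0.933400+0.917100+0.901600+0.875800))/(1+1/50) = 526/625 ≈ 0.841600
step 7 [3.5y] swap r/2=1877/62536: DF=(1 − 1877/62536·(0.971800+0.933400+0.917100+0.901600+0.875800+0.841600))/(1+1877/62536) = 8123/10000 ≈ 0.812300

1 1/2 4859/5000
2 1 4667/5000
3 3/2 9171/10000
4 2 1127/1250
5 5/2 4379/5000
6 3 526/625
7 7/2 8123/10000
f(1y,3.5y) = ((4667/5000)/(8123/10000) − 1)/(5/2) = 2422/40615 ≈ 5.9633%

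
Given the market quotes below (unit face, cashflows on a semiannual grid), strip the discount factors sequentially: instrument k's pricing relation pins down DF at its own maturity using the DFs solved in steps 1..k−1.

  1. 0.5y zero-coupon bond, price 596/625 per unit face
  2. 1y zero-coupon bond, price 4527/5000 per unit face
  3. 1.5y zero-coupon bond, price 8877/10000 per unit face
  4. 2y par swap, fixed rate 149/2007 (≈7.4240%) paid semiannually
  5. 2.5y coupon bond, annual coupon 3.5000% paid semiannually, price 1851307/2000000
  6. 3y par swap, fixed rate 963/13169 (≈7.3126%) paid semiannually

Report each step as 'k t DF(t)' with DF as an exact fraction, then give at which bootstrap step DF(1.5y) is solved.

step 1 [0.5y] zero: DF = P = 596/625 ≈ 0.953600
step 2 [1y] zero: DF = P = 4527/5000 ≈ 0.905400
step 3 [1.5y] zero: DF = P = 8877/10000 ≈ 0.887700
step 4 [2y] swap r/2=149/4014: DF=(1 − 149/4014·(0.953600+0.905400+0.887700))/(1+149/4014) = 8659/10000 ≈ 0.865900
step 5 [2.5y] bond c/2=7/400: DF=(1851307/2000000 − 7/400·(0.953600+0.905400+0.887700+0.865900))/(1+7/400) = 2119/2500 ≈ 0.847600
step 6 [3y] swap r/2=963/26338: DF=(1 − 963/26338·(0.953600+0.905400+0.887700+0.865900+0.847600))/(1+963/26338) = 4037/5000 ≈ 0.807400

1 1/2 596/625
2 1 4527/5000
3 3/2 8877/10000
4 2 8659/10000
5 5/2 2119/2500
6 3 4037/5000
DF(1.5y) is solved at step 3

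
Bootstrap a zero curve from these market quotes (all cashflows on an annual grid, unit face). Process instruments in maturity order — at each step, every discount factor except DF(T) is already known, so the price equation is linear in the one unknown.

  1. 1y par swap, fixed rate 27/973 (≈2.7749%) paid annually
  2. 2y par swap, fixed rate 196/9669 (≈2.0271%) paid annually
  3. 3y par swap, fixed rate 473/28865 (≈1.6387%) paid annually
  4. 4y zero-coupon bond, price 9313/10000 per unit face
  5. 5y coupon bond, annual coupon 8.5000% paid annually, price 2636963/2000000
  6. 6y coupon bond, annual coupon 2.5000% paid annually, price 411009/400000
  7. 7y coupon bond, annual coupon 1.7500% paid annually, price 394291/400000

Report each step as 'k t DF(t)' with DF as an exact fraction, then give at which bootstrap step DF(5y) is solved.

step 1 [1y] swap r/1=27/973: DF=(1 − 27/973·(0))/(1+27/973) = 973/1000 ≈ 0.973000
step 2 [2y] swap r/1=196/9669: DF=(1 − 196/9669·(0.973000))/(1+196/9669) = 1201/1250 ≈ 0.960800
step 3 [3y] swap r/1=473/28865: DF=(1 − 473/28865·(0.973000+0.960800))/(1+473/28865) = 9527/10000 ≈ 0.952700
step 4 [4y] zero: DF = P = 9313/10000 ≈ 0.931300
step 5 [5y] bond c/1=17/200: DF=(2636963/2000000 − 17/200·(0.973000+0.960800+0.952700+0.931300))/(1+17/200) = 9161/10000 ≈ 0.916100
step 6 [6y] bond c/1=1/40: DF=(411009/400000 − 1/40·(0.973000+0.960800+0.952700+0.931300+0.916100))/(1+1/40) = 887/1000 ≈ 0.887000
step 7 [7y] bond c/1=7/400: DF=(394291/400000 − 7/400·(0.973000+0.960800+0.952700+0.931300+0.916100+0.887000))/(1+7/400) = 8721/10000 ≈ 0.872100

1 1 973/1000
2 2 1201/1250
3 3 9527/10000
4 4 9313/10000
5 5 9161/10000
6 6 887/1000
7 7 8721/10000
DF(5y) is solved at step 5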